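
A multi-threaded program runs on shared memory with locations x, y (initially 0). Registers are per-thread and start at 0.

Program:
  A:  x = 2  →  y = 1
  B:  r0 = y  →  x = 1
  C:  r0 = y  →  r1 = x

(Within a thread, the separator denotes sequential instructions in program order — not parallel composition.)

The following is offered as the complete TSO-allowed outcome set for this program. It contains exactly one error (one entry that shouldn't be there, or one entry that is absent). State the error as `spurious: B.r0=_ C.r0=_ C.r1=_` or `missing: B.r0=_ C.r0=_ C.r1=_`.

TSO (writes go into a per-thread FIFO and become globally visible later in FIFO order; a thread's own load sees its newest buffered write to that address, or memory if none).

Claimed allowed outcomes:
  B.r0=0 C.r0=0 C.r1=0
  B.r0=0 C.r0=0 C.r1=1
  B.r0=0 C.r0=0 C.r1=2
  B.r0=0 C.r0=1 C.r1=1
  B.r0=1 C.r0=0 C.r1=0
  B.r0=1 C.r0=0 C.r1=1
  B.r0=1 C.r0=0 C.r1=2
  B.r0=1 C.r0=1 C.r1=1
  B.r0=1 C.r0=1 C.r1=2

missing: B.r0=0 C.r0=1 C.r1=2

outcome vector order: (B.r0,C.r0,C.r1)
TSO (10): (0,0,0), (0,0,1), (0,0,2), (0,1,1), (0,1,2), (1,0,0), (1,0,1), (1,0,2), (1,1,1), (1,1,2)
TSO∖claimed = {(0,1,2)}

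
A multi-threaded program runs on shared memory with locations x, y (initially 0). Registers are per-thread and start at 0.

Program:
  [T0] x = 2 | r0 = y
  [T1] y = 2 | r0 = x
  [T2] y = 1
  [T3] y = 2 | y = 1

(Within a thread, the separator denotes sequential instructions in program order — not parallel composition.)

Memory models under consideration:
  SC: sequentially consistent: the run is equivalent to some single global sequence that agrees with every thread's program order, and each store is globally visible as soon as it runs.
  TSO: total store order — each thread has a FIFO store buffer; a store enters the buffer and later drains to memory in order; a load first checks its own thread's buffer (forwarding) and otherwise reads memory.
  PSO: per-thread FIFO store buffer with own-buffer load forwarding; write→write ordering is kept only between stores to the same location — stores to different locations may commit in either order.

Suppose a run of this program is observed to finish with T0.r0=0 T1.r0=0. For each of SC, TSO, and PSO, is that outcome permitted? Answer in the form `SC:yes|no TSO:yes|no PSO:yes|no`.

SC:no TSO:yes PSO:yes

outcome vector order: (T0.r0,T1.r0)
SC: 5 outcomes — {(0,2) (1,0) (1,2) (2,0) (2,2)}
TSO: 6 outcomes — {(0,0) (0,2) (1,0) (1,2) (2,0) (2,2)}
PSO: 6 outcomes — {(0,0) (0,2) (1,0) (1,2) (2,0) (2,2)}
target (0,0) ∈ {TSO,PSO}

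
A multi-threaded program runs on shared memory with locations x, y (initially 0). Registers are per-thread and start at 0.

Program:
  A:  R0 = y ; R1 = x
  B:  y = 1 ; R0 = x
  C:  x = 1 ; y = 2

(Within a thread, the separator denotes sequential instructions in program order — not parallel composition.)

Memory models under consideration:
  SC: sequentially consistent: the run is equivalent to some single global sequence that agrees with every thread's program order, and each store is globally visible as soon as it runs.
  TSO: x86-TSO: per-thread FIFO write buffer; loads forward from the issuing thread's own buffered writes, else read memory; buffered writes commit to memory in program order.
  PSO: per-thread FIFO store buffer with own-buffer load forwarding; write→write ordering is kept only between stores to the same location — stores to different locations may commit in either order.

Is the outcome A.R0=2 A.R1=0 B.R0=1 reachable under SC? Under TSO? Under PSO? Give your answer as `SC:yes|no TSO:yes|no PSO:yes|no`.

SC:no TSO:no PSO:yes

outcome vector order: (A.R0,A.R1,B.R0)
SC: 10 outcomes — {0/0/0, 0/0/1, 0/1/0, 0/1/1, 1/0/0, 1/0/1, 1/1/0, 1/1/1, 2/1/0, 2/1/1}
TSO: 10 outcomes — {0/0/0, 0/0/1, 0/1/0, 0/1/1, 1/0/0, 1/0/1, 1/1/0, 1/1/1, 2/1/0, 2/1/1}
PSO: 12 outcomes — {0/0/0, 0/0/1, 0/1/0, 0/1/1, 1/0/0, 1/0/1, 1/1/0, 1/1/1, 2/0/0, 2/0/1, 2/1/0, 2/1/1}
target 2/0/1 ∈ {PSO}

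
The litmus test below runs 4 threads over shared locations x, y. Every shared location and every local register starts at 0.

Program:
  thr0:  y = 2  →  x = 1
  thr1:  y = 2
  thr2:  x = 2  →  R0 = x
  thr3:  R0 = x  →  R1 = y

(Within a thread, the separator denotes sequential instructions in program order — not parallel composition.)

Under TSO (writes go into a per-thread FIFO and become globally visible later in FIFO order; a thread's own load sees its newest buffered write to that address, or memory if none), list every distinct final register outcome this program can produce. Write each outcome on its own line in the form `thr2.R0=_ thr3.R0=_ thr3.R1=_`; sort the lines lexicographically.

outcome vector order: (thr2.R0,thr3.R0,thr3.R1)
|TSO outcomes| = 10

thr2.R0=1 thr3.R0=0 thr3.R1=0
thr2.R0=1 thr3.R0=0 thr3.R1=2
thr2.R0=1 thr3.R0=1 thr3.R1=2
thr2.R0=1 thr3.R0=2 thr3.R1=0
thr2.R0=1 thr3.R0=2 thr3.R1=2
thr2.R0=2 thr3.R0=0 thr3.R1=0
thr2.R0=2 thr3.R0=0 thr3.R1=2
thr2.R0=2 thr3.R0=1 thr3.R1=2
thr2.R0=2 thr3.R0=2 thr3.R1=0
thr2.R0=2 thr3.R0=2 thr3.R1=2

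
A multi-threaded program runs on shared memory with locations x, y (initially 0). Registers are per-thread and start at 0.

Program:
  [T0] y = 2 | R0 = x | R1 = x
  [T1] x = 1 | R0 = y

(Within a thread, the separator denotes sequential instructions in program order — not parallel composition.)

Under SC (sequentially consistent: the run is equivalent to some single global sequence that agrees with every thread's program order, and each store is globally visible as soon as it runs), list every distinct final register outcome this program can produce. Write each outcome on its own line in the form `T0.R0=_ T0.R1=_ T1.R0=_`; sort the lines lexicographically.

T0.R0=0 T0.R1=0 T1.R0=2
T0.R0=0 T0.R1=1 T1.R0=2
T0.R0=1 T0.R1=1 T1.R0=0
T0.R0=1 T0.R1=1 T1.R0=2

outcome vector order: (T0.R0,T0.R1,T1.R0)
|SC outcomes| = 4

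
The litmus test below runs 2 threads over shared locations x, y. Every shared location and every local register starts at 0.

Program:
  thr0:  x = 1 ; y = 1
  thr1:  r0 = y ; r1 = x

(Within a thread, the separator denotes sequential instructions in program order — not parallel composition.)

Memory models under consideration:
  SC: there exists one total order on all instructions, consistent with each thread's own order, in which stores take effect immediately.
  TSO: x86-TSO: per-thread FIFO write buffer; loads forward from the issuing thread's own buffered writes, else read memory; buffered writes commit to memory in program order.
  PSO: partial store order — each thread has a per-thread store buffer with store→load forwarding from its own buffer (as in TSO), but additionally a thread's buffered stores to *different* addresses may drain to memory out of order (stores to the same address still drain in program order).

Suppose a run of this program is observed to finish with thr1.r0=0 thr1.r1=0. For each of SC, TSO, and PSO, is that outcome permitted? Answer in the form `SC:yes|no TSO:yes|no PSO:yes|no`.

SC:yes TSO:yes PSO:yes

outcome vector order: (thr1.r0,thr1.r1)
[SC] allowed = {0/0; 0/1; 1/1}
[TSO] allowed = {0/0; 0/1; 1/1}
[PSO] allowed = {0/0; 0/1; 1/0; 1/1}
target 0/0 ∈ {SC,TSO,PSO}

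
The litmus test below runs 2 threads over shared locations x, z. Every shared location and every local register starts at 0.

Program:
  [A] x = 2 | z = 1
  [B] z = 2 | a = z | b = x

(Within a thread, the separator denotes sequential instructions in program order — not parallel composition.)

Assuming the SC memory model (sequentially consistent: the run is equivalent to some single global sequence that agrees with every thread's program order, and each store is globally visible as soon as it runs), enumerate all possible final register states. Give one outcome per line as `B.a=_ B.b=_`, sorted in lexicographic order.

outcome vector order: (B.a,B.b)
|SC outcomes| = 3

B.a=1 B.b=2
B.a=2 B.b=0
B.a=2 B.b=2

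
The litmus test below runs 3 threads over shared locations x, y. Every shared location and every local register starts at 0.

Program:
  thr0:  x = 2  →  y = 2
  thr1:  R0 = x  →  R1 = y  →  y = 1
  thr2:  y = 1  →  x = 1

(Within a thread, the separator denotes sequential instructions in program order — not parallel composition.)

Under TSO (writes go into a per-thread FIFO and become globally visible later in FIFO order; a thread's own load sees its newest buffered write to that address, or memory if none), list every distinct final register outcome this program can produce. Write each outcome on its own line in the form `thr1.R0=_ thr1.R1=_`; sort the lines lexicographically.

outcome vector order: (thr1.R0,thr1.R1)
|TSO outcomes| = 8

thr1.R0=0 thr1.R1=0
thr1.R0=0 thr1.R1=1
thr1.R0=0 thr1.R1=2
thr1.R0=1 thr1.R1=1
thr1.R0=1 thr1.R1=2
thr1.R0=2 thr1.R1=0
thr1.R0=2 thr1.R1=1
thr1.R0=2 thr1.R1=2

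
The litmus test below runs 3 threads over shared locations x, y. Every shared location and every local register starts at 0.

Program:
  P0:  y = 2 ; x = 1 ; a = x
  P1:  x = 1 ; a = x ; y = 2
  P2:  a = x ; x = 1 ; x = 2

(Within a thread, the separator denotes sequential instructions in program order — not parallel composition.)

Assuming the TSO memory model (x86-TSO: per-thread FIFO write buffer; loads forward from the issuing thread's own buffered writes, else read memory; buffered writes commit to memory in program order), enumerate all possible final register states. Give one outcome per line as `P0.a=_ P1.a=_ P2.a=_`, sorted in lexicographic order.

outcome vector order: (P0.a,P1.a,P2.a)
|TSO outcomes| = 8

P0.a=1 P1.a=1 P2.a=0
P0.a=1 P1.a=1 P2.a=1
P0.a=1 P1.a=2 P2.a=0
P0.a=1 P1.a=2 P2.a=1
P0.a=2 P1.a=1 P2.a=0
P0.a=2 P1.a=1 P2.a=1
P0.a=2 P1.a=2 P2.a=0
P0.a=2 P1.a=2 P2.a=1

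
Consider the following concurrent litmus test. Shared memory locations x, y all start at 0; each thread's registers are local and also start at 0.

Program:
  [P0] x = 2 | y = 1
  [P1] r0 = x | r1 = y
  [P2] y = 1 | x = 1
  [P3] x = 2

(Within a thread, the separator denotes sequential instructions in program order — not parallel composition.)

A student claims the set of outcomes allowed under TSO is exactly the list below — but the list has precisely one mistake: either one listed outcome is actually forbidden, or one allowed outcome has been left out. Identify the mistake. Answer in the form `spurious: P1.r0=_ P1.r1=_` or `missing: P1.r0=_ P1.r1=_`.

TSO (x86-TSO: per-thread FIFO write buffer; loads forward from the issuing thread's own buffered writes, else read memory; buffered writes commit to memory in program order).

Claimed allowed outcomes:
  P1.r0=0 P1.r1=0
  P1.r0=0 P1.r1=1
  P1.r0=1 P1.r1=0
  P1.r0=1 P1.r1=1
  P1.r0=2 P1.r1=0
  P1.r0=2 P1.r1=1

spurious: P1.r0=1 P1.r1=0

outcome vector order: (P1.r0,P1.r1)
TSO (5): <0 0>, <0 1>, <1 1>, <2 0>, <2 1>
claimed∖TSO = {<1 0>}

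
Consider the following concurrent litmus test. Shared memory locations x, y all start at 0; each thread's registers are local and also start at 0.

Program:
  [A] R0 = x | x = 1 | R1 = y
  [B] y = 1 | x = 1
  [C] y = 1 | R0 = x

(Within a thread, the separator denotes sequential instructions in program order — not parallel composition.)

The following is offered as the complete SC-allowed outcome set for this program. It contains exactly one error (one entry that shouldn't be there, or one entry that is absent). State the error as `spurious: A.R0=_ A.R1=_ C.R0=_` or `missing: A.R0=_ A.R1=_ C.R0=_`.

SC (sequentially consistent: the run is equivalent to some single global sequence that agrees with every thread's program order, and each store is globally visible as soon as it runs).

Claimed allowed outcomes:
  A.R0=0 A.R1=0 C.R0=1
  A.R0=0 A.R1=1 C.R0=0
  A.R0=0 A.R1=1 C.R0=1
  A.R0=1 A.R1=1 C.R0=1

outcome vector order: (A.R0,A.R1,C.R0)
SC: 5 outcomes — {0/0/1 0/1/0 0/1/1 1/1/0 1/1/1}
SC∖claimed = {1/1/0}

missing: A.R0=1 A.R1=1 C.R0=0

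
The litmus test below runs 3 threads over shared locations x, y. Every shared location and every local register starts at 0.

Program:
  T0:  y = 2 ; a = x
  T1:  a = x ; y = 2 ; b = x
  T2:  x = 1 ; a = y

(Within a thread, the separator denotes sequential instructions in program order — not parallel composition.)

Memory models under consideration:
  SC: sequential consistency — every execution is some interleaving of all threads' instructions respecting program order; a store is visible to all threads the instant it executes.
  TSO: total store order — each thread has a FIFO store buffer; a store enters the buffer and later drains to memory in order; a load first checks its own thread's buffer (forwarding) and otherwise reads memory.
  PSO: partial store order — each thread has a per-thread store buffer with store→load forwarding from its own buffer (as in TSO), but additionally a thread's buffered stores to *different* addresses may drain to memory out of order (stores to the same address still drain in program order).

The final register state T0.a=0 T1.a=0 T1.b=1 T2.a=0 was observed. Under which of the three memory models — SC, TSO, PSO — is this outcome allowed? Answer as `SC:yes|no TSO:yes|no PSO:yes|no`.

outcome vector order: (T0.a,T1.a,T1.b,T2.a)
SC: 8 outcomes — {0/0/0/2, 0/0/1/2, 0/1/1/2, 1/0/0/2, 1/0/1/0, 1/0/1/2, 1/1/1/0, 1/1/1/2}
TSO: 12 outcomes — {0/0/0/0, 0/0/0/2, 0/0/1/0, 0/0/1/2, 0/1/1/0, 0/1/1/2, 1/0/0/0, 1/0/0/2, 1/0/1/0, 1/0/1/2, 1/1/1/0, 1/1/1/2}
PSO: 12 outcomes — {0/0/0/0, 0/0/0/2, 0/0/1/0, 0/0/1/2, 0/1/1/0, 0/1/1/2, 1/0/0/0, 1/0/0/2, 1/0/1/0, 1/0/1/2, 1/1/1/0, 1/1/1/2}
target 0/0/1/0 ∈ {TSO,PSO}

SC:no TSO:yes PSO:yes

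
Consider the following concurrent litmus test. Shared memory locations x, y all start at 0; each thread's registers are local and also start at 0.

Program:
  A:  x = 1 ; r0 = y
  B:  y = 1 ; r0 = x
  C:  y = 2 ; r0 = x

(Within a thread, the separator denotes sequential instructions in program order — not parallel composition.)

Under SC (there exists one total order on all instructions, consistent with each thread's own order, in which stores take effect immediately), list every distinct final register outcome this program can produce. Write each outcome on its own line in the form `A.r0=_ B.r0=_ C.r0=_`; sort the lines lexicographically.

A.r0=0 B.r0=1 C.r0=1
A.r0=1 B.r0=0 C.r0=0
A.r0=1 B.r0=0 C.r0=1
A.r0=1 B.r0=1 C.r0=0
A.r0=1 B.r0=1 C.r0=1
A.r0=2 B.r0=0 C.r0=0
A.r0=2 B.r0=0 C.r0=1
A.r0=2 B.r0=1 C.r0=0
A.r0=2 B.r0=1 C.r0=1

outcome vector order: (A.r0,B.r0,C.r0)
|SC outcomes| = 9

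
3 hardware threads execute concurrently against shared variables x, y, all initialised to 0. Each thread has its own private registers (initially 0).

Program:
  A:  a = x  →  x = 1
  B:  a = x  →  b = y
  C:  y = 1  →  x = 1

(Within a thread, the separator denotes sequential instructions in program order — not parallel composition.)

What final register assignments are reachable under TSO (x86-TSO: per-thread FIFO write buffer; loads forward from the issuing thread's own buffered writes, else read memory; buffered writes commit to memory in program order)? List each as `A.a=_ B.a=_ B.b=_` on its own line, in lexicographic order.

outcome vector order: (A.a,B.a,B.b)
|TSO outcomes| = 7

A.a=0 B.a=0 B.b=0
A.a=0 B.a=0 B.b=1
A.a=0 B.a=1 B.b=0
A.a=0 B.a=1 B.b=1
A.a=1 B.a=0 B.b=0
A.a=1 B.a=0 B.b=1
A.a=1 B.a=1 B.b=1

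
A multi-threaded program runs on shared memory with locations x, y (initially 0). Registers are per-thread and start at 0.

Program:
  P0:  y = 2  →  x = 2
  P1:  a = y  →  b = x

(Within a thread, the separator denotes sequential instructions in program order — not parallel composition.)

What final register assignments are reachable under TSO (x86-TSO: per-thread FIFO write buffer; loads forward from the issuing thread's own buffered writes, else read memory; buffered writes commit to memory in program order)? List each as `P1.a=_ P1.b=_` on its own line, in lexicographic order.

outcome vector order: (P1.a,P1.b)
|TSO outcomes| = 4

P1.a=0 P1.b=0
P1.a=0 P1.b=2
P1.a=2 P1.b=0
P1.a=2 P1.b=2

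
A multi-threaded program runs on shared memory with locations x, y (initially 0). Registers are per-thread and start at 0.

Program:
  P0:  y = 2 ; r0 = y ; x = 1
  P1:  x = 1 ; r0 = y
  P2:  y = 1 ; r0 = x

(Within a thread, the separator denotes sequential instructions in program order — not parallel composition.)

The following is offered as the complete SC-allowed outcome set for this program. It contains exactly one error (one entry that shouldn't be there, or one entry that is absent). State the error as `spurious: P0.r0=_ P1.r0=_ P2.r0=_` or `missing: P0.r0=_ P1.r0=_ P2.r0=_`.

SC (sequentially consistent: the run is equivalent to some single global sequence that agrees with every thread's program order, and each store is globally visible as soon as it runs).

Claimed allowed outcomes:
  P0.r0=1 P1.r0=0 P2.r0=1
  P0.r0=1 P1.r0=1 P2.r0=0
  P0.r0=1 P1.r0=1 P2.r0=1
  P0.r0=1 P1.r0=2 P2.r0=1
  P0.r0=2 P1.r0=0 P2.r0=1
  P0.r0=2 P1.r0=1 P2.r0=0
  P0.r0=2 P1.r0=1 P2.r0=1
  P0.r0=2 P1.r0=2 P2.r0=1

outcome vector order: (P0.r0,P1.r0,P2.r0)
SC: 9 outcomes — {101 110 111 121 201 210 211 220 221}
SC∖claimed = {220}

missing: P0.r0=2 P1.r0=2 P2.r0=0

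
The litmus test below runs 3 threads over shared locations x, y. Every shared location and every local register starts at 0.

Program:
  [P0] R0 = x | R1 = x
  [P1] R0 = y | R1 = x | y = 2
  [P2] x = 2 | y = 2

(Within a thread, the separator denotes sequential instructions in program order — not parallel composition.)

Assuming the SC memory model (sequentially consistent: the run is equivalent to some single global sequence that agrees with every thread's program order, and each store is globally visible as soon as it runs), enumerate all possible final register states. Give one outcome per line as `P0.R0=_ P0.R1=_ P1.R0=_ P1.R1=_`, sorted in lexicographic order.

outcome vector order: (P0.R0,P0.R1,P1.R0,P1.R1)
|SC outcomes| = 9

P0.R0=0 P0.R1=0 P1.R0=0 P1.R1=0
P0.R0=0 P0.R1=0 P1.R0=0 P1.R1=2
P0.R0=0 P0.R1=0 P1.R0=2 P1.R1=2
P0.R0=0 P0.R1=2 P1.R0=0 P1.R1=0
P0.R0=0 P0.R1=2 P1.R0=0 P1.R1=2
P0.R0=0 P0.R1=2 P1.R0=2 P1.R1=2
P0.R0=2 P0.R1=2 P1.R0=0 P1.R1=0
P0.R0=2 P0.R1=2 P1.R0=0 P1.R1=2
P0.R0=2 P0.R1=2 P1.R0=2 P1.R1=2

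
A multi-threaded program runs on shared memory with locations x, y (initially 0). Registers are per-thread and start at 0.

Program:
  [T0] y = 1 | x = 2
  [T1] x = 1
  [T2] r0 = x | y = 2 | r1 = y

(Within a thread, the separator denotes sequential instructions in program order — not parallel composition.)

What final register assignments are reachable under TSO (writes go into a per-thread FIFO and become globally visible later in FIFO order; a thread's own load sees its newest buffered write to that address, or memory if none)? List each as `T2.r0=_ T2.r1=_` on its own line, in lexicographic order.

T2.r0=0 T2.r1=1
T2.r0=0 T2.r1=2
T2.r0=1 T2.r1=1
T2.r0=1 T2.r1=2
T2.r0=2 T2.r1=2

outcome vector order: (T2.r0,T2.r1)
|TSO outcomes| = 5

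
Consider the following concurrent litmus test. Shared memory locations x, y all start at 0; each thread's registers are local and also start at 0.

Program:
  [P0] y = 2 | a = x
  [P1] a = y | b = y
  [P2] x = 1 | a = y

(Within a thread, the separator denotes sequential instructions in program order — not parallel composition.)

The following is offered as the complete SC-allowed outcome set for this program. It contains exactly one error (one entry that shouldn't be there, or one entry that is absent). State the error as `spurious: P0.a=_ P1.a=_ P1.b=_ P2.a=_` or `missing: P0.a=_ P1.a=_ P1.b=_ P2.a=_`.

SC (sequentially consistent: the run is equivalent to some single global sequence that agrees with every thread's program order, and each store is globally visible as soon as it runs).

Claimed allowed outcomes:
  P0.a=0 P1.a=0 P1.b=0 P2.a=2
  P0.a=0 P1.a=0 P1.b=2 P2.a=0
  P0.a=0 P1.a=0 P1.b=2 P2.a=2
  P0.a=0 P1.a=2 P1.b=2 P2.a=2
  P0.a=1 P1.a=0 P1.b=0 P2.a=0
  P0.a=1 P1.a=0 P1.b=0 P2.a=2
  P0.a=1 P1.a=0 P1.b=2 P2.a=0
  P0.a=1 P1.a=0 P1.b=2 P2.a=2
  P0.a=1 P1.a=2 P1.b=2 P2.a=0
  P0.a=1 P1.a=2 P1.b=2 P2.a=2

spurious: P0.a=0 P1.a=0 P1.b=2 P2.a=0

outcome vector order: (P0.a,P1.a,P1.b,P2.a)
[SC] allowed = {<0 0 0 2> <0 0 2 2> <0 2 2 2> <1 0 0 0> <1 0 0 2> <1 0 2 0> <1 0 2 2> <1 2 2 0> <1 2 2 2>}
claimed∖SC = {<0 0 2 0>}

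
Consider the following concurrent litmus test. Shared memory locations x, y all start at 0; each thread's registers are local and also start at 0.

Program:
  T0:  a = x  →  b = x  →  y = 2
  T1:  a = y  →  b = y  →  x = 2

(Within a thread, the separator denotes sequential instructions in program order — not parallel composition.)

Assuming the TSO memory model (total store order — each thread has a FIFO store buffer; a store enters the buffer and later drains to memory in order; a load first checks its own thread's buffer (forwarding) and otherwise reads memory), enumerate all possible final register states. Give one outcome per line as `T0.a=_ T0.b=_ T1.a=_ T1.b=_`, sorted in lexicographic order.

outcome vector order: (T0.a,T0.b,T1.a,T1.b)
|TSO outcomes| = 5

T0.a=0 T0.b=0 T1.a=0 T1.b=0
T0.a=0 T0.b=0 T1.a=0 T1.b=2
T0.a=0 T0.b=0 T1.a=2 T1.b=2
T0.a=0 T0.b=2 T1.a=0 T1.b=0
T0.a=2 T0.b=2 T1.a=0 T1.b=0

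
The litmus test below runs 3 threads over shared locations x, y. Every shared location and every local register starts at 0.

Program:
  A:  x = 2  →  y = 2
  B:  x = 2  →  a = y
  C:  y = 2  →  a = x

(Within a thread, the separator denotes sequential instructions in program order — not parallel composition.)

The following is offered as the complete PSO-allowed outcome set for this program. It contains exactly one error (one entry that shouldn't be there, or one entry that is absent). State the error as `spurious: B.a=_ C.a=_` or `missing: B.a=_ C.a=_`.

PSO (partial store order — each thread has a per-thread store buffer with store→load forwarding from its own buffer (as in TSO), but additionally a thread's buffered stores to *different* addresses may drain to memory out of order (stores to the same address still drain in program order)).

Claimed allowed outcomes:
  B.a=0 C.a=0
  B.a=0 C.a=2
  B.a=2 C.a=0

outcome vector order: (B.a,C.a)
PSO (4): (0,0), (0,2), (2,0), (2,2)
PSO∖claimed = {(2,2)}

missing: B.a=2 C.a=2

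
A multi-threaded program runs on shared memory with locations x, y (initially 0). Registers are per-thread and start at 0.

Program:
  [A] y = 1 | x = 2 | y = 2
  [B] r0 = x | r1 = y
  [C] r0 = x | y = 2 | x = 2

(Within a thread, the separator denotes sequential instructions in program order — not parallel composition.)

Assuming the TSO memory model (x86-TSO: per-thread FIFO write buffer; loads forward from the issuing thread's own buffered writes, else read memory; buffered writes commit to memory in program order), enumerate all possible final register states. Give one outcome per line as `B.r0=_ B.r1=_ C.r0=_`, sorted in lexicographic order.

outcome vector order: (B.r0,B.r1,C.r0)
|TSO outcomes| = 10

B.r0=0 B.r1=0 C.r0=0
B.r0=0 B.r1=0 C.r0=2
B.r0=0 B.r1=1 C.r0=0
B.r0=0 B.r1=1 C.r0=2
B.r0=0 B.r1=2 C.r0=0
B.r0=0 B.r1=2 C.r0=2
B.r0=2 B.r1=1 C.r0=0
B.r0=2 B.r1=1 C.r0=2
B.r0=2 B.r1=2 C.r0=0
B.r0=2 B.r1=2 C.r0=2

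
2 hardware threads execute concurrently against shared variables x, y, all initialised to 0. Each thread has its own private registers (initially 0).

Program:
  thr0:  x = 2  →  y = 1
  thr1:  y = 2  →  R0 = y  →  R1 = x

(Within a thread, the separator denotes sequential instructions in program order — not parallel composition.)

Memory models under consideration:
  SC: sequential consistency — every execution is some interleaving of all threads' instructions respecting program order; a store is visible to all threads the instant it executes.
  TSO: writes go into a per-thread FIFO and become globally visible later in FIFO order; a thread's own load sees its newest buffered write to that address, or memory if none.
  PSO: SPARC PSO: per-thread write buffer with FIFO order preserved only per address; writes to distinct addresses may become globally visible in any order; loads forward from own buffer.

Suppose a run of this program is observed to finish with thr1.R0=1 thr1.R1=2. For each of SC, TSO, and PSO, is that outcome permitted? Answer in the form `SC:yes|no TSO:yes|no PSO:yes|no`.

SC:yes TSO:yes PSO:yes

outcome vector order: (thr1.R0,thr1.R1)
under SC → 12 20 22
under TSO → 12 20 22
under PSO → 10 12 20 22
target 12 ∈ {SC,TSO,PSO}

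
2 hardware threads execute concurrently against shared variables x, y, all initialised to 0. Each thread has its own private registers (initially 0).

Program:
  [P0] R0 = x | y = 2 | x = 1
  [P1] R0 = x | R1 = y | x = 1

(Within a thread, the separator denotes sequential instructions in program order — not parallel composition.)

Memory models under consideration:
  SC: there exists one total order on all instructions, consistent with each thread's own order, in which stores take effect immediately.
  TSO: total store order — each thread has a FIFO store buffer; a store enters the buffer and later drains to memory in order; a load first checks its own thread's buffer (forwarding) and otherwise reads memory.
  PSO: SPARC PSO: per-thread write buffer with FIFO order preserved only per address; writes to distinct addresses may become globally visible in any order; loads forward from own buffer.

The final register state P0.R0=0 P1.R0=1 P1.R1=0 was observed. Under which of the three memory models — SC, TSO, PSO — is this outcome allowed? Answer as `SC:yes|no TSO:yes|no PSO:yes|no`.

outcome vector order: (P0.R0,P1.R0,P1.R1)
under SC → (0,0,0), (0,0,2), (0,1,2), (1,0,0)
under TSO → (0,0,0), (0,0,2), (0,1,2), (1,0,0)
under PSO → (0,0,0), (0,0,2), (0,1,0), (0,1,2), (1,0,0)
target (0,1,0) ∈ {PSO}

SC:no TSO:no PSO:yes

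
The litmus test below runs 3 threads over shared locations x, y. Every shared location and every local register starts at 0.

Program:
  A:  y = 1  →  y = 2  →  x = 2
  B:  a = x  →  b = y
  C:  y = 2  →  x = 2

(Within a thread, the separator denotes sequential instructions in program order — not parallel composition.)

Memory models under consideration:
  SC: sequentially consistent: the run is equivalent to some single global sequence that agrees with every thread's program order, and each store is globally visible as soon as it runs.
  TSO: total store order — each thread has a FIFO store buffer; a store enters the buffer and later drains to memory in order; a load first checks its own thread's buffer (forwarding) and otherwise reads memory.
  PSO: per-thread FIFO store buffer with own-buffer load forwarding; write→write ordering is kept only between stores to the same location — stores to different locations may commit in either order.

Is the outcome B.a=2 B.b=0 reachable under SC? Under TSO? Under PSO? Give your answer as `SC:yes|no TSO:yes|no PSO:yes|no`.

outcome vector order: (B.a,B.b)
[SC] allowed = {<0 0> <0 1> <0 2> <2 1> <2 2>}
[TSO] allowed = {<0 0> <0 1> <0 2> <2 1> <2 2>}
[PSO] allowed = {<0 0> <0 1> <0 2> <2 0> <2 1> <2 2>}
target <2 0> ∈ {PSO}

SC:no TSO:no PSO:yes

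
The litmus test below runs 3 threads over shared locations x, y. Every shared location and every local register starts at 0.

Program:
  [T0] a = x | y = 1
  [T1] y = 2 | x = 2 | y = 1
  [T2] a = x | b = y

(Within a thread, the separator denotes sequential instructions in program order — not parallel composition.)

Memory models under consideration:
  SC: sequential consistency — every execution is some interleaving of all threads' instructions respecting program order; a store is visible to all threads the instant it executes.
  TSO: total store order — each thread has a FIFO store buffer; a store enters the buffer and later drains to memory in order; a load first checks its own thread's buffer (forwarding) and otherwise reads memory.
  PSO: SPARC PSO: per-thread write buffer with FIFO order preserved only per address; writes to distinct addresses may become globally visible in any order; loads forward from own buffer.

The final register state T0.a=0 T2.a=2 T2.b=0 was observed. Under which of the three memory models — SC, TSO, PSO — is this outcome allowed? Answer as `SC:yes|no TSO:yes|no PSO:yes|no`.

SC:no TSO:no PSO:yes

outcome vector order: (T0.a,T2.a,T2.b)
SC: 10 outcomes — {(0,0,0); (0,0,1); (0,0,2); (0,2,1); (0,2,2); (2,0,0); (2,0,1); (2,0,2); (2,2,1); (2,2,2)}
TSO: 10 outcomes — {(0,0,0); (0,0,1); (0,0,2); (0,2,1); (0,2,2); (2,0,0); (2,0,1); (2,0,2); (2,2,1); (2,2,2)}
PSO: 12 outcomes — {(0,0,0); (0,0,1); (0,0,2); (0,2,0); (0,2,1); (0,2,2); (2,0,0); (2,0,1); (2,0,2); (2,2,0); (2,2,1); (2,2,2)}
target (0,2,0) ∈ {PSO}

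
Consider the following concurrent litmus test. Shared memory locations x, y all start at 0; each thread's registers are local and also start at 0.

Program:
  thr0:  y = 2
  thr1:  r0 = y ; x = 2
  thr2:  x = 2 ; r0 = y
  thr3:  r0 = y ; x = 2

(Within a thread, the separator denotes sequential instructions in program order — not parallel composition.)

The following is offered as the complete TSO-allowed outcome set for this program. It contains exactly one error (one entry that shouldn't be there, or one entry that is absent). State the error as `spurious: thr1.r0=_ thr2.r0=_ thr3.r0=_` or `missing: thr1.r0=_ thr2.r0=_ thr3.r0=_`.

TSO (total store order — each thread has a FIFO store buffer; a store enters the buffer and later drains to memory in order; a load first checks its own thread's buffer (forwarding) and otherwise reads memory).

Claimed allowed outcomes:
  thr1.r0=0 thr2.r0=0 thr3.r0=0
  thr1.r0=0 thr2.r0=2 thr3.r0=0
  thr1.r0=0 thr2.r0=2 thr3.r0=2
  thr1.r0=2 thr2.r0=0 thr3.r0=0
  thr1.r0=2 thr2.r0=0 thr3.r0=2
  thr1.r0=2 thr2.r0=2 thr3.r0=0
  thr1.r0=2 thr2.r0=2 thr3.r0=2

outcome vector order: (thr1.r0,thr2.r0,thr3.r0)
[TSO] allowed = {000; 002; 020; 022; 200; 202; 220; 222}
TSO∖claimed = {002}

missing: thr1.r0=0 thr2.r0=0 thr3.r0=2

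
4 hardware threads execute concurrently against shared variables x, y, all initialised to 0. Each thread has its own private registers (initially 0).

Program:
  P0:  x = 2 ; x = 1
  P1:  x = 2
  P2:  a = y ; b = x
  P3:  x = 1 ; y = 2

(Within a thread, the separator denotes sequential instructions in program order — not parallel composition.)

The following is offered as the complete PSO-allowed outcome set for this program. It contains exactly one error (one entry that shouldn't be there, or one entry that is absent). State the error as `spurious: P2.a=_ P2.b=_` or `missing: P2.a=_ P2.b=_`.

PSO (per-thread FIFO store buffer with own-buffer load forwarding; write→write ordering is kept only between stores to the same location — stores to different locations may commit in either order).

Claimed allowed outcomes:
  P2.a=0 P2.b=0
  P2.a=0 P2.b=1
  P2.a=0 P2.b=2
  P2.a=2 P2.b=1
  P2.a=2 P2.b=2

outcome vector order: (P2.a,P2.b)
PSO: 6 outcomes — {0/0, 0/1, 0/2, 2/0, 2/1, 2/2}
PSO∖claimed = {2/0}

missing: P2.a=2 P2.b=0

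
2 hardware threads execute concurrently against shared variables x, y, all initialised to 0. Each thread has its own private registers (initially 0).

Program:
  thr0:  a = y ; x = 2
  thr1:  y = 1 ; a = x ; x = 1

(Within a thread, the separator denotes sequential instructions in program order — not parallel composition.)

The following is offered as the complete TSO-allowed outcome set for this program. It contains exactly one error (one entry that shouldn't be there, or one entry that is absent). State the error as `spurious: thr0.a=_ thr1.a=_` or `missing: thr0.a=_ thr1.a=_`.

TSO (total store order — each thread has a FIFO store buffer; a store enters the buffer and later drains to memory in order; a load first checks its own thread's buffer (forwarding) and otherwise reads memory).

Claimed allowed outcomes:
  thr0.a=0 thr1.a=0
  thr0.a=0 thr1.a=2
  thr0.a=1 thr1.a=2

outcome vector order: (thr0.a,thr1.a)
TSO: 4 outcomes — {00; 02; 10; 12}
TSO∖claimed = {10}

missing: thr0.a=1 thr1.a=0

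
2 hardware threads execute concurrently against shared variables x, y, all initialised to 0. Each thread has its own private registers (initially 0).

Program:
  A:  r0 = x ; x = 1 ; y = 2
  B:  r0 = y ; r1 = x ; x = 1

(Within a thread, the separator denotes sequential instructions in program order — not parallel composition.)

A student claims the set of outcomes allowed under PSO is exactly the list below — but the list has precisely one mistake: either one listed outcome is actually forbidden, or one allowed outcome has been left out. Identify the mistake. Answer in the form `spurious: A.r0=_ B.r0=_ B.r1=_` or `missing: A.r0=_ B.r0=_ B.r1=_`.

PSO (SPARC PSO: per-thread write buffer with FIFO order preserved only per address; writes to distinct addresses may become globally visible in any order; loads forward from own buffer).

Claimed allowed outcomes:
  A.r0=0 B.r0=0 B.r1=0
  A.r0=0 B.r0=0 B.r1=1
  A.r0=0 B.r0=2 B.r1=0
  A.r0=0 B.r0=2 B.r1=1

missing: A.r0=1 B.r0=0 B.r1=0

outcome vector order: (A.r0,B.r0,B.r1)
PSO (5): (0,0,0); (0,0,1); (0,2,0); (0,2,1); (1,0,0)
PSO∖claimed = {(1,0,0)}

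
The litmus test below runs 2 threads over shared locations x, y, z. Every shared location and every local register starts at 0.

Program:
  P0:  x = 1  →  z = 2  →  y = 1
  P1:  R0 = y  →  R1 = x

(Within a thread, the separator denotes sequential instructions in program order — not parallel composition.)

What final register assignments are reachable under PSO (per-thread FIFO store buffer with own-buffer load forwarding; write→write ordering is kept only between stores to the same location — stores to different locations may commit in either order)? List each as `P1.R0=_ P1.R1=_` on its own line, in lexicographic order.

outcome vector order: (P1.R0,P1.R1)
|PSO outcomes| = 4

P1.R0=0 P1.R1=0
P1.R0=0 P1.R1=1
P1.R0=1 P1.R1=0
P1.R0=1 P1.R1=1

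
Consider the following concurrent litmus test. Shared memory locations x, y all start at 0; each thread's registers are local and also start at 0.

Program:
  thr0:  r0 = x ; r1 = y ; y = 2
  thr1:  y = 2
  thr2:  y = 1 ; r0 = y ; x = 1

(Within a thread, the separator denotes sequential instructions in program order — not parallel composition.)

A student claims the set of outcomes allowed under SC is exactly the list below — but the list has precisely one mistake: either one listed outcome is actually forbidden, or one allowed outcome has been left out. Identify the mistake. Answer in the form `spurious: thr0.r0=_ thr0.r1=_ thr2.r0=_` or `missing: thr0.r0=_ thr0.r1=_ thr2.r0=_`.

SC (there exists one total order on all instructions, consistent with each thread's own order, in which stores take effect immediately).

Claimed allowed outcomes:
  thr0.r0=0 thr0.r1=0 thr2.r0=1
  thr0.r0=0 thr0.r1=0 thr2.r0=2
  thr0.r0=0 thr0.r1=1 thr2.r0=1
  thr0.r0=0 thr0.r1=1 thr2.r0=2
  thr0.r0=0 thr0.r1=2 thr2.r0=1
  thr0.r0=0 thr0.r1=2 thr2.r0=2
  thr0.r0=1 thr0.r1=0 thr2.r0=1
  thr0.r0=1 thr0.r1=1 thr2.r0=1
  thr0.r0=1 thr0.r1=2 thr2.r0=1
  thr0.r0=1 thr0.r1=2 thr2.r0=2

spurious: thr0.r0=1 thr0.r1=0 thr2.r0=1

outcome vector order: (thr0.r0,thr0.r1,thr2.r0)
[SC] allowed = {<0 0 1>, <0 0 2>, <0 1 1>, <0 1 2>, <0 2 1>, <0 2 2>, <1 1 1>, <1 2 1>, <1 2 2>}
claimed∖SC = {<1 0 1>}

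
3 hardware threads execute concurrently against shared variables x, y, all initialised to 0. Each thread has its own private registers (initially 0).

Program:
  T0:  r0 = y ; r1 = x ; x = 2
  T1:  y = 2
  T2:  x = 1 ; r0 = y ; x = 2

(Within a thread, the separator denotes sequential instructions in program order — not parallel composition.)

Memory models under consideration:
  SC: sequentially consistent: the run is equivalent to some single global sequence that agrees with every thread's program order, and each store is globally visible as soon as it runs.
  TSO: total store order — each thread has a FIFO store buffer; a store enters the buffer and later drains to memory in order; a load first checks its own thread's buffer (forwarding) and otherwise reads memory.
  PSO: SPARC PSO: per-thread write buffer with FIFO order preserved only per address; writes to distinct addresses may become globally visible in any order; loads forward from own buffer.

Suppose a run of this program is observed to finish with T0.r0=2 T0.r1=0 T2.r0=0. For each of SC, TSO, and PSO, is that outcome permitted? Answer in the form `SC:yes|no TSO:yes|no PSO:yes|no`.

SC:no TSO:yes PSO:yes

outcome vector order: (T0.r0,T0.r1,T2.r0)
[SC] allowed = {0/0/0 0/0/2 0/1/0 0/1/2 0/2/0 0/2/2 2/0/2 2/1/0 2/1/2 2/2/0 2/2/2}
[TSO] allowed = {0/0/0 0/0/2 0/1/0 0/1/2 0/2/0 0/2/2 2/0/0 2/0/2 2/1/0 2/1/2 2/2/0 2/2/2}
[PSO] allowed = {0/0/0 0/0/2 0/1/0 0/1/2 0/2/0 0/2/2 2/0/0 2/0/2 2/1/0 2/1/2 2/2/0 2/2/2}
target 2/0/0 ∈ {TSO,PSO}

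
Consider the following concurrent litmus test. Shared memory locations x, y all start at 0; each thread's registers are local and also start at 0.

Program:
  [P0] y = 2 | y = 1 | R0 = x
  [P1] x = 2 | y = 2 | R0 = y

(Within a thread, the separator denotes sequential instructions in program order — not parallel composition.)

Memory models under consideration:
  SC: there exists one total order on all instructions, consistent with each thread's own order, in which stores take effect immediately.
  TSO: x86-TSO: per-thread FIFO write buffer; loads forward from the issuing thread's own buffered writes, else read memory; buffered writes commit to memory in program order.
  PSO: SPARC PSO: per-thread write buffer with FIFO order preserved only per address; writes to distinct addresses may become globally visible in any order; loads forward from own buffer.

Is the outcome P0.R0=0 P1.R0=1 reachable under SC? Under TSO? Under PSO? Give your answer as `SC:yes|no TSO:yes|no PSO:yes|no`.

SC:no TSO:yes PSO:yes

outcome vector order: (P0.R0,P1.R0)
under SC → (0,2); (2,1); (2,2)
under TSO → (0,1); (0,2); (2,1); (2,2)
under PSO → (0,1); (0,2); (2,1); (2,2)
target (0,1) ∈ {TSO,PSO}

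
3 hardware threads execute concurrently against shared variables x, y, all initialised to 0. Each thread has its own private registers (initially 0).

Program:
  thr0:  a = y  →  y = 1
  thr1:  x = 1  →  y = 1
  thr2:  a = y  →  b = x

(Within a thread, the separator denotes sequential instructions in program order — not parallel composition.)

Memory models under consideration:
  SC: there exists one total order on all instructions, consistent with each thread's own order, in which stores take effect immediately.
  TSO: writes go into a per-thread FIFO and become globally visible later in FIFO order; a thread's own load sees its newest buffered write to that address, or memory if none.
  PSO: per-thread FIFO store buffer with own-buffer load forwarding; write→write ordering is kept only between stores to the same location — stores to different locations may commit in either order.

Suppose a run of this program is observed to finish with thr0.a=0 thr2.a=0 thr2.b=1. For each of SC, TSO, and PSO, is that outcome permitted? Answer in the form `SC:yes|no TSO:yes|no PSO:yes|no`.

SC:yes TSO:yes PSO:yes

outcome vector order: (thr0.a,thr2.a,thr2.b)
SC: 7 outcomes — {0/0/0; 0/0/1; 0/1/0; 0/1/1; 1/0/0; 1/0/1; 1/1/1}
TSO: 7 outcomes — {0/0/0; 0/0/1; 0/1/0; 0/1/1; 1/0/0; 1/0/1; 1/1/1}
PSO: 8 outcomes — {0/0/0; 0/0/1; 0/1/0; 0/1/1; 1/0/0; 1/0/1; 1/1/0; 1/1/1}
target 0/0/1 ∈ {SC,TSO,PSO}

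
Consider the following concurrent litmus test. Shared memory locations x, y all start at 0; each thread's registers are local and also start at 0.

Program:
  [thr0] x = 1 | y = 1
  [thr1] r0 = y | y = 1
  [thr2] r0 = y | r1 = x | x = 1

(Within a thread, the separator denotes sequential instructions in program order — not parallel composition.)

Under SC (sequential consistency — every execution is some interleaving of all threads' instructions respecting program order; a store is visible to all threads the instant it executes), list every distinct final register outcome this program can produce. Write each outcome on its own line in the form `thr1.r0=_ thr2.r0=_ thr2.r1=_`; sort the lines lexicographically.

outcome vector order: (thr1.r0,thr2.r0,thr2.r1)
|SC outcomes| = 7

thr1.r0=0 thr2.r0=0 thr2.r1=0
thr1.r0=0 thr2.r0=0 thr2.r1=1
thr1.r0=0 thr2.r0=1 thr2.r1=0
thr1.r0=0 thr2.r0=1 thr2.r1=1
thr1.r0=1 thr2.r0=0 thr2.r1=0
thr1.r0=1 thr2.r0=0 thr2.r1=1
thr1.r0=1 thr2.r0=1 thr2.r1=1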